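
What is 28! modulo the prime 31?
(30)! = (28)! × (29) × (30) ≡ -1 mod 31. So (28)! ≡ -1 × [(30)(29)]^(-1) ≡ 15 mod 31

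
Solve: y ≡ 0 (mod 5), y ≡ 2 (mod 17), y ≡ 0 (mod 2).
M = 5 × 17 × 2 = 170. M₁ = 34, y₁ ≡ 4 (mod 5). M₂ = 10, y₂ ≡ 12 (mod 17). M₃ = 85, y₃ ≡ 1 (mod 2). y = 0×34×4 + 2×10×12 + 0×85×1 ≡ 70 (mod 170)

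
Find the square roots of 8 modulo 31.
The square roots of 8 mod 31 are 16 and 15. Verify: 16² = 256 ≡ 8 mod 31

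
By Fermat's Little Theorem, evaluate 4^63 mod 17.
By Fermat: 4^{16} ≡ 1 (mod 17). 63 = 3×16 + 15. So 4^{63} ≡ 4^{15} ≡ 13 (mod 17)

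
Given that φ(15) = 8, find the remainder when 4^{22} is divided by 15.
By Euler: 4^{8} ≡ 1 mod 15 since gcd(4, 15) = 1. 22 = 2×8 + 6. So 4^{22} ≡ 4^{6} ≡ 1 mod 15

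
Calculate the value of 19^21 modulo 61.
By repeated squaring mod 61: 19^{1}≡19, 19^{2}≡56, 19^{4}≡25, 19^{8}≡15, 19^{16}≡42. Then 19^{21} = 19^{16+4+1} ≡ 42 × 25 × 19 ≡ 3 mod 61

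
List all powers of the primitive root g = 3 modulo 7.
3^1, 3^2, ..., 3^{6} mod 7: [3, 2, 6, 4, 5, 1]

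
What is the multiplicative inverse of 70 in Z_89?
Since 89 is prime, by Fermat 70^(-1) ≡ 70^{87} ≡ 14 mod 89. Verify: 70 × 14 = 980 ≡ 1 mod 89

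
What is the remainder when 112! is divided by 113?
By Wilson's theorem, (112)! ≡ -1 ≡ 112 mod 113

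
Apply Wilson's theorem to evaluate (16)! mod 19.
(18)! = (16)! × (17) × (18) ≡ -1 mod 19. So (16)! ≡ -1 × [(18)(17)]^(-1) ≡ 9 mod 19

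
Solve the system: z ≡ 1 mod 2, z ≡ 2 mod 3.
M = 2 × 3 = 6. M₁ = 3, y₁ ≡ 1 mod 2. M₂ = 2, y₂ ≡ 2 mod 3. z = 1×3×1 + 2×2×2 ≡ 5 mod 6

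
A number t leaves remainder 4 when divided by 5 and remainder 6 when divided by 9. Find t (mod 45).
M = 5 × 9 = 45. M₁ = 9, y₁ ≡ 4 (mod 5). M₂ = 5, y₂ ≡ 2 (mod 9). t = 4×9×4 + 6×5×2 ≡ 24 (mod 45)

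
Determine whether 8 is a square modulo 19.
By Euler's criterion: 8^{9} ≡ 18 (mod 19). Since this equals -1 (≡ 18), 8 is not a QR.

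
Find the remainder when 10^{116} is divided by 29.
By Fermat: 10^{28} ≡ 1 (mod 29). 116 = 4×28 + 4. So 10^{116} ≡ 10^{4} ≡ 24 (mod 29)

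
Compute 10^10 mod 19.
By repeated squaring (mod 19): 10^{1}≡10, 10^{2}≡5, 10^{4}≡6, 10^{8}≡17. Then 10^{10} = 10^{8+2} ≡ 17 × 5 ≡ 9 (mod 19)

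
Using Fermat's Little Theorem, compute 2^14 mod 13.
By Fermat: 2^{12} ≡ 1 mod 13. So 2^{14} = 2^{12} · 2^{2} ≡ 2^{2} ≡ 4 mod 13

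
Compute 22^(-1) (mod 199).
Since 199 is prime, by Fermat 22^(-1) ≡ 22^{197} ≡ 190 (mod 199). Verify: 22 × 190 = 4180 ≡ 1 (mod 199)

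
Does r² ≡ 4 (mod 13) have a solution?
By Euler's criterion: 4^{6} ≡ 1 (mod 13). Since this equals 1, 4 is a QR.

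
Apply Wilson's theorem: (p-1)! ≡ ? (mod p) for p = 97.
By Wilson's theorem, (96)! ≡ -1 ≡ 96 (mod 97)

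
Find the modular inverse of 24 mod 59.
Since 59 is prime, by Fermat 24^(-1) ≡ 24^{57} ≡ 32 mod 59. Verify: 24 × 32 = 768 ≡ 1 mod 59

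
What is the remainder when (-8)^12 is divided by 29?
By repeated squaring mod 29: (-8)^{1}≡21, (-8)^{2}≡6, (-8)^{4}≡7, (-8)^{8}≡20. Then (-8)^{12} = (-8)^{8+4} ≡ 20 × 7 ≡ 24 mod 29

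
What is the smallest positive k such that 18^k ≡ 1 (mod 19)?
Powers of 18 mod 19: 18^1≡18, 18^2≡1. ord_19(18) = 2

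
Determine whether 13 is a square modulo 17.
By Euler's criterion: 13^{8} ≡ 1 mod 17. Since this equals 1, 13 is a QR.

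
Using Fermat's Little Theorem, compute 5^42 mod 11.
By Fermat: 5^{10} ≡ 1 (mod 11). 42 = 4×10 + 2. So 5^{42} ≡ 5^{2} ≡ 3 (mod 11)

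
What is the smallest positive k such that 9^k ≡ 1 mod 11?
Powers of 9 mod 11: 9^1≡9, 9^2≡4, 9^3≡3, 9^4≡5, 9^5≡1. ord_11(9) = 5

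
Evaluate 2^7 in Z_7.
Using Fermat: 2^{6} ≡ 1 (mod 7). 7 ≡ 1 (mod 6). So 2^{7} ≡ 2^{1} ≡ 2 (mod 7)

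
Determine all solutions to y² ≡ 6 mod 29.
The square roots of 6 mod 29 are 8 and 21. Verify: 8² = 64 ≡ 6 mod 29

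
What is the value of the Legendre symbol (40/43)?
(40/43) = 40^{21} mod 43 = 1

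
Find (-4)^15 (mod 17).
By repeated squaring (mod 17): (-4)^{1}≡13, (-4)^{2}≡16, (-4)^{4}≡1, (-4)^{8}≡1. Then (-4)^{15} = (-4)^{8+4+2+1} ≡ 1 × 1 × 16 × 13 ≡ 4 (mod 17)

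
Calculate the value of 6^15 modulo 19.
By repeated squaring mod 19: 6^{1}≡6, 6^{2}≡17, 6^{4}≡4, 6^{8}≡16. Then 6^{15} = 6^{8+4+2+1} ≡ 16 × 4 × 17 × 6 ≡ 11 mod 19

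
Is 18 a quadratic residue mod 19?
By Euler's criterion: 18^{9} ≡ 18 mod 19. Since this equals -1 (≡ 18), 18 is not a QR.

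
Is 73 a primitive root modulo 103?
73^{34} ≡ 1 mod 103 and 34 < 102, so ord_103(73) = 34 ≠ 102 and 73 is not a primitive root.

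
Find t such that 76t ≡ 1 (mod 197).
Since 197 is prime, by Fermat 76^(-1) ≡ 76^{195} ≡ 70 (mod 197). Verify: 76 × 70 = 5320 ≡ 1 (mod 197)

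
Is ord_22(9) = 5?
Powers of 9 mod 22: 9^1≡9, 9^2≡15, 9^3≡3, 9^4≡5, 9^5≡1. First k with 9^k≡1 is k=5. Yes, ord_22(9) = 5.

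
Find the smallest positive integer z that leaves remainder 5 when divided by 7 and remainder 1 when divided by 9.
M = 7 × 9 = 63. M₁ = 9, y₁ ≡ 4 (mod 7). M₂ = 7, y₂ ≡ 4 (mod 9). z = 5×9×4 + 1×7×4 ≡ 19 (mod 63)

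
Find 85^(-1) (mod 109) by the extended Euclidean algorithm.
Extended GCD: 85(-50) + 109(39) = 1. So 85^(-1) ≡ -50 ≡ 59 (mod 109). Verify: 85 × 59 = 5015 ≡ 1 (mod 109)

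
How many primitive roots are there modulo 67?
A prime p has φ(p-1) primitive roots; here φ(66) = 20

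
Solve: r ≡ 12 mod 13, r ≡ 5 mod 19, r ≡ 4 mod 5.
M = 13 × 19 × 5 = 1235. M₁ = 95, y₁ ≡ 10 mod 13. M₂ = 65, y₂ ≡ 12 mod 19. M₃ = 247, y₃ ≡ 3 mod 5. r = 12×95×10 + 5×65×12 + 4×247×3 ≡ 974 mod 1235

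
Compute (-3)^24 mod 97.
By repeated squaring mod 97: (-3)^{1}≡94, (-3)^{2}≡9, (-3)^{4}≡81, (-3)^{8}≡62, (-3)^{16}≡61. Then (-3)^{24} = (-3)^{16+8} ≡ 61 × 62 ≡ 96 mod 97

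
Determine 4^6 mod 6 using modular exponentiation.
By repeated squaring mod 6: 4^{1}≡4, 4^{2}≡4, 4^{4}≡4. Then 4^{6} = 4^{4+2} ≡ 4 × 4 ≡ 4 mod 6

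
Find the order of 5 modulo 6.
Powers of 5 mod 6: 5^1≡5, 5^2≡1. ord_6(5) = 2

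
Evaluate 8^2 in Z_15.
8^{2} = 64 ≡ 4 mod 15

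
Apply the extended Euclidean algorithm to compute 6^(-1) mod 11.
Extended GCD: 6(2) + 11(-1) = 1. So 6^(-1) ≡ 2 mod 11. Verify: 6 × 2 = 12 ≡ 1 mod 11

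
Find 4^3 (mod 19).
4^{3} = 64 ≡ 7 (mod 19)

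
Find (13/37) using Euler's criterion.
(13/37) = 13^{18} mod 37 = -1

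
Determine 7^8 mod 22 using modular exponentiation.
By repeated squaring (mod 22): 7^{1}≡7, 7^{2}≡5, 7^{4}≡3, 7^{8}≡9. So 7^{8} ≡ 9 (mod 22)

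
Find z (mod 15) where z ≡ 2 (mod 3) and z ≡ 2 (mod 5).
M = 3 × 5 = 15. M₁ = 5, y₁ ≡ 2 (mod 3). M₂ = 3, y₂ ≡ 2 (mod 5). z = 2×5×2 + 2×3×2 ≡ 2 (mod 15)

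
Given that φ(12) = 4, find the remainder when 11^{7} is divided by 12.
By Euler: 11^{4} ≡ 1 (mod 12) since gcd(11, 12) = 1. 7 = 1×4 + 3. So 11^{7} ≡ 11^{3} ≡ 11 (mod 12)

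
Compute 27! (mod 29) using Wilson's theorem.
(28)! = (27)! × (28) ≡ -1 (mod 29). So (27)! ≡ -1 × (28)^(-1) ≡ (-1)×(-1) = 1 (mod 29)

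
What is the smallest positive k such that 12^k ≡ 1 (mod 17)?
Powers of 12 mod 17: 12^1≡12, 12^2≡8, 12^3≡11, 12^4≡13, 12^5≡3, 12^6≡2, 12^7≡7, 12^8≡16, 12^9≡5, 12^10≡9, 12^11≡6, 12^12≡4, 12^13≡14, 12^14≡15, 12^15≡10, 12^16≡1. Order = 16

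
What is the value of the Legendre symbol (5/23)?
(5/23) = 5^{11} mod 23 = -1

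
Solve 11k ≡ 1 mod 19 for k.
Since 19 is prime, by Fermat 11^(-1) ≡ 11^{17} ≡ 7 mod 19. Verify: 11 × 7 = 77 ≡ 1 mod 19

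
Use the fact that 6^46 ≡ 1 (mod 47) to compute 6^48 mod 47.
By Fermat: 6^{46} ≡ 1 (mod 47). So 6^{48} = 6^{46} · 6^{2} ≡ 6^{2} ≡ 36 (mod 47)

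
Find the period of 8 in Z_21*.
Powers of 8 mod 21: 8^1≡8, 8^2≡1. Order = 2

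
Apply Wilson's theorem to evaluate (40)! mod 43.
(42)! = (40)! × (41) × (42) ≡ -1 mod 43. So (40)! ≡ -1 × [(42)(41)]^(-1) ≡ 21 mod 43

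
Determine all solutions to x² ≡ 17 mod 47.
The square roots of 17 mod 47 are 8 and 39. Verify: 8² = 64 ≡ 17 mod 47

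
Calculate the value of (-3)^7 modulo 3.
By repeated squaring (mod 3): (-3)^{1}≡0, (-3)^{2}≡0, (-3)^{4}≡0. Then (-3)^{7} = (-3)^{4+2+1} ≡ 0 × 0 × 0 ≡ 0 (mod 3)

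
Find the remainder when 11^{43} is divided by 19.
By Fermat: 11^{18} ≡ 1 (mod 19). 43 = 2×18 + 7. So 11^{43} ≡ 11^{7} ≡ 11 (mod 19)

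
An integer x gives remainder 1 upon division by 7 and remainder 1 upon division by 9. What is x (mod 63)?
M = 7 × 9 = 63. M₁ = 9, y₁ ≡ 4 (mod 7). M₂ = 7, y₂ ≡ 4 (mod 9). x = 1×9×4 + 1×7×4 ≡ 1 (mod 63)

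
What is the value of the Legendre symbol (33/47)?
(33/47) = 33^{23} mod 47 = -1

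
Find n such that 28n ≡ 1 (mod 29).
Since 29 is prime, by Fermat 28^(-1) ≡ 28^{27} ≡ 28 (mod 29). Verify: 28 × 28 = 784 ≡ 1 (mod 29)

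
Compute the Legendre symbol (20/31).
(20/31) = 20^{15} mod 31 = 1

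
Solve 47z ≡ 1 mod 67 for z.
Since 67 is prime, by Fermat 47^(-1) ≡ 47^{65} ≡ 10 mod 67. Verify: 47 × 10 = 470 ≡ 1 mod 67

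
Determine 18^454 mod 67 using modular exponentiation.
Using Fermat: 18^{66} ≡ 1 (mod 67). 454 ≡ 58 (mod 66). So 18^{454} ≡ 18^{58} ≡ 23 (mod 67)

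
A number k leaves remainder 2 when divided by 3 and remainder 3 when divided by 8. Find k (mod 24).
M = 3 × 8 = 24. M₁ = 8, y₁ ≡ 2 (mod 3). M₂ = 3, y₂ ≡ 3 (mod 8). k = 2×8×2 + 3×3×3 ≡ 11 (mod 24)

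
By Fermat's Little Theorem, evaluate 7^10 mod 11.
By Fermat's Little Theorem, 7^{10} ≡ 1 (mod 11) since 11 is prime and gcd(7, 11) = 1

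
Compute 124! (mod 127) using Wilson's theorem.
(126)! = (124)! × (125) × (126) ≡ -1 (mod 127). So (124)! ≡ -1 × [(126)(125)]^(-1) ≡ 63 (mod 127)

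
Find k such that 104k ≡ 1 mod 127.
Since 127 is prime, by Fermat 104^(-1) ≡ 104^{125} ≡ 11 mod 127. Verify: 104 × 11 = 1144 ≡ 1 mod 127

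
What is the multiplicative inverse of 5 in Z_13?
Since 13 is prime, by Fermat 5^(-1) ≡ 5^{11} ≡ 8 (mod 13). Verify: 5 × 8 = 40 ≡ 1 (mod 13)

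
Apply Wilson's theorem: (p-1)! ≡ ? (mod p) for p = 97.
By Wilson's theorem, (96)! ≡ -1 ≡ 96 mod 97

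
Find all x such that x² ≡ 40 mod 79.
The square roots of 40 mod 79 are 44 and 35. Verify: 44² = 1936 ≡ 40 mod 79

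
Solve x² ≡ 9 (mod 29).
The square roots of 9 mod 29 are 26 and 3. Verify: 26² = 676 ≡ 9 (mod 29)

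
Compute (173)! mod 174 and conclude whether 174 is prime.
(173)! mod 174 = 0. Since 0 ≢ -1 (mod 174), 174 is not prime.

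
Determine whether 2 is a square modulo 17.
By Euler's criterion: 2^{8} ≡ 1 (mod 17). Since this equals 1, 2 is a QR.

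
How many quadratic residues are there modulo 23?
The squaring map on Z_23* is 2-to-1, so there are (22)/2 = 11 QRs.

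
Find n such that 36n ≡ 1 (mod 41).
Since 41 is prime, by Fermat 36^(-1) ≡ 36^{39} ≡ 8 (mod 41). Verify: 36 × 8 = 288 ≡ 1 (mod 41)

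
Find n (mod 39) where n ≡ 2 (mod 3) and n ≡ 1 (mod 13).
M = 3 × 13 = 39. M₁ = 13, y₁ ≡ 1 (mod 3). M₂ = 3, y₂ ≡ 9 (mod 13). n = 2×13×1 + 1×3×9 ≡ 14 (mod 39)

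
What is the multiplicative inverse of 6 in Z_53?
Since 53 is prime, by Fermat 6^(-1) ≡ 6^{51} ≡ 9 (mod 53). Verify: 6 × 9 = 54 ≡ 1 (mod 53)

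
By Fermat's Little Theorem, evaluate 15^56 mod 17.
By Fermat: 15^{16} ≡ 1 (mod 17). 56 = 3×16 + 8. So 15^{56} ≡ 15^{8} ≡ 1 (mod 17)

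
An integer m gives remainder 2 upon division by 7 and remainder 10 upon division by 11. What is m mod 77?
M = 7 × 11 = 77. M₁ = 11, y₁ ≡ 2 mod 7. M₂ = 7, y₂ ≡ 8 mod 11. m = 2×11×2 + 10×7×8 ≡ 65 mod 77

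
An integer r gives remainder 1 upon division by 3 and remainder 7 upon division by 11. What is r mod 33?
M = 3 × 11 = 33. M₁ = 11, y₁ ≡ 2 mod 3. M₂ = 3, y₂ ≡ 4 mod 11. r = 1×11×2 + 7×3×4 ≡ 7 mod 33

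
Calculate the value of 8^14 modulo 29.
By repeated squaring mod 29: 8^{1}≡8, 8^{2}≡6, 8^{4}≡7, 8^{8}≡20. Then 8^{14} = 8^{8+4+2} ≡ 20 × 7 × 6 ≡ 28 mod 29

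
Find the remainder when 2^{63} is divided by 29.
By Fermat: 2^{28} ≡ 1 mod 29. 63 = 2×28 + 7. So 2^{63} ≡ 2^{7} ≡ 12 mod 29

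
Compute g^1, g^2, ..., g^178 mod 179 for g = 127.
127^1, 127^2, ..., 127^{178} mod 179: [127, 19, 86, 3, 23, 57, 79, 9, 69, 171, 58, 27, 28, 155, 174, 81, 84, 107, 164, 64, 73, 142, 134, 13, 40, 68, 44, 39, 120, 25, 132, 117, 2, 75, 38, 172, 6, 46, 114, 158, 18, 138, 163, 116, 54, 56, 131, 169, 162, 168, 35, 149, 128, 146, 105, 89, 26, 80, 136, 88, 78, 61, 50, 85, 55, 4, 150, 76, 165, 12, 92, 49, 137, 36, 97, 147, 53, 108, 112, 83, 159, 145, 157, 70, 119, 77, 113, 31, 178, 52, 160, 93, 176, 156, 122, 100, 170, 110, 8, 121, 152, 151, 24, 5, 98, 95, 72, 15, 115, 106, 37, 45, 166, 139, 111, 135, 140, 59, 154, 47, 62, 177, 104, 141, 7, 173, 133, 65, 21, 161, 41, 16, 63, 125, 123, 48, 10, 17, 11, 144, 30, 51, 33, 74, 90, 153, 99, 43, 91, 101, 118, 129, 94, 124, 175, 29, 103, 14, 167, 87, 130, 42, 143, 82, 32, 126, 71, 67, 96, 20, 34, 22, 109, 60, 102, 66, 148, 1]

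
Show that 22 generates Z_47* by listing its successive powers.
22^1, 22^2, ..., 22^{46} mod 47: [22, 14, 26, 8, 35, 18, 20, 17, 45, 3, 19, 42, 31, 24, 11, 7, 13, 4, 41, 9, 10, 32, 46, 25, 33, 21, 39, 12, 29, 27, 30, 2, 44, 28, 5, 16, 23, 36, 40, 34, 43, 6, 38, 37, 15, 1]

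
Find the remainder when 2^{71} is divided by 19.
By Fermat: 2^{18} ≡ 1 (mod 19). 71 = 3×18 + 17. So 2^{71} ≡ 2^{17} ≡ 10 (mod 19)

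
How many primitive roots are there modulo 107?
A prime p has φ(p-1) primitive roots; here φ(106) = 52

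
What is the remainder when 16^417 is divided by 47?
Using Fermat: 16^{46} ≡ 1 mod 47. 417 ≡ 3 mod 46. So 16^{417} ≡ 16^{3} ≡ 7 mod 47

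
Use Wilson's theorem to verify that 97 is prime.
(96)! mod 97 = 96. Since this equals -1 (mod 97), Wilson confirms 97 is prime.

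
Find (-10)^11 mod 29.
By repeated squaring mod 29: (-10)^{1}≡19, (-10)^{2}≡13, (-10)^{4}≡24, (-10)^{8}≡25. Then (-10)^{11} = (-10)^{8+2+1} ≡ 25 × 13 × 19 ≡ 27 mod 29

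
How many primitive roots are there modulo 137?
There are φ(137-1) = φ(136) = 64 primitive roots modulo 137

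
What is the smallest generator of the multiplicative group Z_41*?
g = 6. For each prime q|40: 6^{20}≡40, 6^{8}≡10, none ≡ 1, so ord_41(6) = 40 and 6 is a primitive root.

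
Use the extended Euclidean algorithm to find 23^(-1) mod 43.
Extended GCD: 23(15) + 43(-8) = 1. So 23^(-1) ≡ 15 mod 43. Verify: 23 × 15 = 345 ≡ 1 mod 43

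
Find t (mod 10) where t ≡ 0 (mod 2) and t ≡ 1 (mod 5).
M = 2 × 5 = 10. M₁ = 5, y₁ ≡ 1 (mod 2). M₂ = 2, y₂ ≡ 3 (mod 5). t = 0×5×1 + 1×2×3 ≡ 6 (mod 10)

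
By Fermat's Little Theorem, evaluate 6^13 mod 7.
By Fermat: 6^{6} ≡ 1 mod 7. 13 = 2×6 + 1. So 6^{13} ≡ 6^{1} ≡ 6 mod 7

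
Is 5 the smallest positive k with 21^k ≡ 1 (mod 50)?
Powers of 21 mod 50: 21^1≡21, 21^2≡41, 21^3≡11, 21^4≡31, 21^5≡1. First k with 21^k≡1 is k=5. Yes, ord_50(21) = 5.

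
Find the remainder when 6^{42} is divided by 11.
By Fermat: 6^{10} ≡ 1 (mod 11). 42 = 4×10 + 2. So 6^{42} ≡ 6^{2} ≡ 3 (mod 11)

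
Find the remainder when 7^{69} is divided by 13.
By Fermat: 7^{12} ≡ 1 mod 13. 69 = 5×12 + 9. So 7^{69} ≡ 7^{9} ≡ 8 mod 13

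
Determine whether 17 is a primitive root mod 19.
17^{9} ≡ 1 mod 19 and 9 < 18, so ord_19(17) = 9 ≠ 18 and 17 is not a primitive root.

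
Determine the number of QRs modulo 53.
Exactly half the non-zero residues mod a prime are QRs: (53-1)/2 = 26.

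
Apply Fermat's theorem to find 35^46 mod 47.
By Fermat's Little Theorem, 35^{46} ≡ 1 mod 47 since 47 is prime and gcd(35, 47) = 1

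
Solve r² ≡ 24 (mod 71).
The square roots of 24 mod 71 are 38 and 33. Verify: 38² = 1444 ≡ 24 (mod 71)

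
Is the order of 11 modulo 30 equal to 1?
Powers of 11 mod 30: 11^1≡11, 11^2≡1. 11^1≡11≢1, so ord ≠ 1. No, the actual order is 2.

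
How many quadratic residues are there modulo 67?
Exactly half the non-zero residues mod a prime are QRs: (67-1)/2 = 33.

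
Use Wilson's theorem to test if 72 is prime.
(71)! mod 72 = 0. Since 0 ≢ -1 (mod 72), 72 is not prime.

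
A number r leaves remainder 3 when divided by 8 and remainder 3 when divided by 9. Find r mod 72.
M = 8 × 9 = 72. M₁ = 9, y₁ ≡ 1 mod 8. M₂ = 8, y₂ ≡ 8 mod 9. r = 3×9×1 + 3×8×8 ≡ 3 mod 72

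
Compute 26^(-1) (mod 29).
Since 29 is prime, by Fermat 26^(-1) ≡ 26^{27} ≡ 19 (mod 29). Verify: 26 × 19 = 494 ≡ 1 (mod 29)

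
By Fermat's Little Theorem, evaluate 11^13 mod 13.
By Fermat: 11^{12} ≡ 1 (mod 13). So 11^{13} = 11^{12} · 11^{1} ≡ 11^{1} ≡ 11 (mod 13)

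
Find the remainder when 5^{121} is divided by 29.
By Fermat: 5^{28} ≡ 1 (mod 29). 121 = 4×28 + 9. So 5^{121} ≡ 5^{9} ≡ 4 (mod 29)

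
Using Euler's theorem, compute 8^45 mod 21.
By Euler: 8^{12} ≡ 1 (mod 21) since gcd(8, 21) = 1. 45 = 3×12 + 9. So 8^{45} ≡ 8^{9} ≡ 8 (mod 21)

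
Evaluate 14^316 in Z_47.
Using Fermat: 14^{46} ≡ 1 mod 47. 316 ≡ 40 mod 46. So 14^{316} ≡ 14^{40} ≡ 28 mod 47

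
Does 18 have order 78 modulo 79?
18^{13} ≡ 1 mod 79 and 13 < 78, so ord_79(18) = 13 ≠ 78 and 18 is not a primitive root.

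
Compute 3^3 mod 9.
3^{3} = 27 ≡ 0 (mod 9)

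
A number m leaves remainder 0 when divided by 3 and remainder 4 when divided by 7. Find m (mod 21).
M = 3 × 7 = 21. M₁ = 7, y₁ ≡ 1 (mod 3). M₂ = 3, y₂ ≡ 5 (mod 7). m = 0×7×1 + 4×3×5 ≡ 18 (mod 21)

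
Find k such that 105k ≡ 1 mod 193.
Since 193 is prime, by Fermat 105^(-1) ≡ 105^{191} ≡ 125 mod 193. Verify: 105 × 125 = 13125 ≡ 1 mod 193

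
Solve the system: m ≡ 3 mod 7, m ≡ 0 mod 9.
M = 7 × 9 = 63. M₁ = 9, y₁ ≡ 4 mod 7. M₂ = 7, y₂ ≡ 4 mod 9. m = 3×9×4 + 0×7×4 ≡ 45 mod 63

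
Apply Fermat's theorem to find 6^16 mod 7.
By Fermat: 6^{6} ≡ 1 mod 7. 16 = 2×6 + 4. So 6^{16} ≡ 6^{4} ≡ 1 mod 7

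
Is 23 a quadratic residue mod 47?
By Euler's criterion: 23^{23} ≡ 46 (mod 47). Since this equals -1 (≡ 46), 23 is not a QR.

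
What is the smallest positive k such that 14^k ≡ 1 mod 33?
Powers of 14 mod 33: 14^1≡14, 14^2≡31, 14^3≡5, 14^4≡4, 14^5≡23, 14^6≡25, 14^7≡20, 14^8≡16, 14^9≡26, 14^10≡1. ord_33(14) = 10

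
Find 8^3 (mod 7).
8^{3} = 512 ≡ 1 (mod 7)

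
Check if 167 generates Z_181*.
167^{90} ≡ 1 mod 181 and 90 < 180, so ord_181(167) = 90 ≠ 180 and 167 is not a primitive root.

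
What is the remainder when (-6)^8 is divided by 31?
By repeated squaring mod 31: (-6)^{1}≡25, (-6)^{2}≡5, (-6)^{4}≡25, (-6)^{8}≡5. So (-6)^{8} ≡ 5 mod 31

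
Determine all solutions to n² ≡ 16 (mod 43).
The square roots of 16 mod 43 are 4 and 39. Verify: 4² = 16 ≡ 16 (mod 43)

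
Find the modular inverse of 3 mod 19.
Since 19 is prime, by Fermat 3^(-1) ≡ 3^{17} ≡ 13 (mod 19). Verify: 3 × 13 = 39 ≡ 1 (mod 19)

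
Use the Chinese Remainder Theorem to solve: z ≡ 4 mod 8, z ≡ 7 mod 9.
M = 8 × 9 = 72. M₁ = 9, y₁ ≡ 1 mod 8. M₂ = 8, y₂ ≡ 8 mod 9. z = 4×9×1 + 7×8×8 ≡ 52 mod 72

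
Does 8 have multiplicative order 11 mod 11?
Powers of 8 mod 11: 8^1≡8, 8^2≡9, 8^3≡6, 8^4≡4, 8^5≡10, 8^6≡3, 8^7≡2, 8^8≡5, 8^9≡7, 8^10≡1. Already 8^10≡1, so the order is 10 < 11. No, the actual order is 10.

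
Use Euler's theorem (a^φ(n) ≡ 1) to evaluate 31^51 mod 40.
By Euler: 31^{16} ≡ 1 (mod 40) since gcd(31, 40) = 1. 51 = 3×16 + 3. So 31^{51} ≡ 31^{3} ≡ 31 (mod 40)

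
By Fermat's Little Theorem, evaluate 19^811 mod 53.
By Fermat: 19^{52} ≡ 1 mod 53. 811 ≡ 31 mod 52. So 19^{811} ≡ 19^{31} ≡ 8 mod 53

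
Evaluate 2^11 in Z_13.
By repeated squaring mod 13: 2^{1}≡2, 2^{2}≡4, 2^{4}≡3, 2^{8}≡9. Then 2^{11} = 2^{8+2+1} ≡ 9 × 4 × 2 ≡ 7 mod 13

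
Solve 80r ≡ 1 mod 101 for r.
Since 101 is prime, by Fermat 80^(-1) ≡ 80^{99} ≡ 24 mod 101. Verify: 80 × 24 = 1920 ≡ 1 mod 101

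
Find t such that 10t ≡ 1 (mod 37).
Since 37 is prime, by Fermat 10^(-1) ≡ 10^{35} ≡ 26 (mod 37). Verify: 10 × 26 = 260 ≡ 1 (mod 37)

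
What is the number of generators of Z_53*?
A prime p has φ(p-1) primitive roots; here φ(52) = 24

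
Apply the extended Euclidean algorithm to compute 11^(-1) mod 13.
Extended GCD: 11(6) + 13(-5) = 1. So 11^(-1) ≡ 6 (mod 13). Verify: 11 × 6 = 66 ≡ 1 (mod 13)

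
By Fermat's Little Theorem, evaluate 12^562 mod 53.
By Fermat: 12^{52} ≡ 1 (mod 53). 562 ≡ 42 (mod 52). So 12^{562} ≡ 12^{42} ≡ 6 (mod 53)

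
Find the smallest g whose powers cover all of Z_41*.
g = 6. Powers: [6, 36, 11, 25, 27, 39, 29, 10, 19, ...] generates all 40 non-zero residues.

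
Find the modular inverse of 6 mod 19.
Since 19 is prime, by Fermat 6^(-1) ≡ 6^{17} ≡ 16 mod 19. Verify: 6 × 16 = 96 ≡ 1 mod 19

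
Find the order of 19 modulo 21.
Powers of 19 mod 21: 19^1≡19, 19^2≡4, 19^3≡13, 19^4≡16, 19^5≡10, 19^6≡1. So the order of 19 is 6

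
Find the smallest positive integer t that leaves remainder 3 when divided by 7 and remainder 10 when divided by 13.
M = 7 × 13 = 91. M₁ = 13, y₁ ≡ 6 (mod 7). M₂ = 7, y₂ ≡ 2 (mod 13). t = 3×13×6 + 10×7×2 ≡ 10 (mod 91)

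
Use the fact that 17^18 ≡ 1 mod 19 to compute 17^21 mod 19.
By Fermat: 17^{18} ≡ 1 mod 19. So 17^{21} = 17^{18} · 17^{3} ≡ 17^{3} ≡ 11 mod 19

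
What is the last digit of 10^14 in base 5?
By repeated squaring mod 5: 10^{1}≡0, 10^{2}≡0, 10^{4}≡0, 10^{8}≡0. Then 10^{14} = 10^{8+4+2} ≡ 0 × 0 × 0 ≡ 0 mod 5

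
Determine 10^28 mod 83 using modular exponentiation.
By repeated squaring mod 83: 10^{1}≡10, 10^{2}≡17, 10^{4}≡40, 10^{8}≡23, 10^{16}≡31. Then 10^{28} = 10^{16+8+4} ≡ 31 × 23 × 40 ≡ 51 mod 83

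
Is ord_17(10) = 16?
Powers of 10 mod 17: 10^1≡10, 10^2≡15, 10^3≡14, 10^4≡4, 10^5≡6, 10^6≡9, 10^7≡5, 10^8≡16, 10^9≡7, 10^10≡2, 10^11≡3, 10^12≡13, 10^13≡11, 10^14≡8, 10^15≡12, 10^16≡1. First k with 10^k≡1 is k=16. Yes, ord_17(10) = 16.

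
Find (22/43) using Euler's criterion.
(22/43) = 22^{21} mod 43 = -1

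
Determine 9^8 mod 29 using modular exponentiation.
By repeated squaring mod 29: 9^{1}≡9, 9^{2}≡23, 9^{4}≡7, 9^{8}≡20. So 9^{8} ≡ 20 mod 29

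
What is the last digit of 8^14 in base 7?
Using Fermat: 8^{6} ≡ 1 mod 7. 14 ≡ 2 mod 6. So 8^{14} ≡ 8^{2} ≡ 1 mod 7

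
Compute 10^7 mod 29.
By repeated squaring (mod 29): 10^{1}≡10, 10^{2}≡13, 10^{4}≡24. Then 10^{7} = 10^{4+2+1} ≡ 24 × 13 × 10 ≡ 17 (mod 29)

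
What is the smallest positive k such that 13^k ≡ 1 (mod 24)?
Powers of 13 mod 24: 13^1≡13, 13^2≡1. Order = 2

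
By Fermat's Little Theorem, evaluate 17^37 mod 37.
By Fermat: 17^{36} ≡ 1 (mod 37). So 17^{37} = 17^{36} · 17^{1} ≡ 17^{1} ≡ 17 (mod 37)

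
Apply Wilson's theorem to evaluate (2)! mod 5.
(4)! = (2)! × (3) × (4) ≡ -1 mod 5. So (2)! ≡ -1 × [(4)(3)]^(-1) ≡ 2 mod 5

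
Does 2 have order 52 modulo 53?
ord_53(2) divides 52. For each prime q|52: 2^{26}≡52, 2^{4}≡16, none ≡ 1. So 2 has order 52 and is a primitive root mod 53.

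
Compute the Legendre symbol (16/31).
(16/31) = 16^{15} mod 31 = 1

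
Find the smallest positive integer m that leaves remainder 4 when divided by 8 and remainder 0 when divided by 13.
M = 8 × 13 = 104. M₁ = 13, y₁ ≡ 5 mod 8. M₂ = 8, y₂ ≡ 5 mod 13. m = 4×13×5 + 0×8×5 ≡ 52 mod 104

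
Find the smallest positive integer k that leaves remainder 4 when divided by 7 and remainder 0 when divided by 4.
M = 7 × 4 = 28. M₁ = 4, y₁ ≡ 2 (mod 7). M₂ = 7, y₂ ≡ 3 (mod 4). k = 4×4×2 + 0×7×3 ≡ 4 (mod 28)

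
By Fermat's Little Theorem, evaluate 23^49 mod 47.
By Fermat: 23^{46} ≡ 1 (mod 47). So 23^{49} = 23^{46} · 23^{3} ≡ 23^{3} ≡ 41 (mod 47)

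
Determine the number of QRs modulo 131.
The squaring map on Z_131* is 2-to-1, so there are (130)/2 = 65 QRs.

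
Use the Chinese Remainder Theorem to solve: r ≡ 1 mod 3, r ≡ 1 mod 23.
M = 3 × 23 = 69. M₁ = 23, y₁ ≡ 2 mod 3. M₂ = 3, y₂ ≡ 8 mod 23. r = 1×23×2 + 1×3×8 ≡ 1 mod 69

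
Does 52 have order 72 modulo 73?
52^{24} ≡ 1 mod 73 and 24 < 72, so ord_73(52) = 24 ≠ 72 and 52 is not a primitive root.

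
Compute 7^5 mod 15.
By repeated squaring mod 15: 7^{1}≡7, 7^{2}≡4, 7^{4}≡1. Then 7^{5} = 7^{4+1} ≡ 1 × 7 ≡ 7 mod 15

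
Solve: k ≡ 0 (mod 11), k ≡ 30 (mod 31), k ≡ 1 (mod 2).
M = 11 × 31 × 2 = 682. M₁ = 62, y₁ ≡ 8 (mod 11). M₂ = 22, y₂ ≡ 24 (mod 31). M₃ = 341, y₃ ≡ 1 (mod 2). k = 0×62×8 + 30×22×24 + 1×341×1 ≡ 495 (mod 682)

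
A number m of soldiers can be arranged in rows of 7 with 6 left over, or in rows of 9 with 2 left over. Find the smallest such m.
M = 7 × 9 = 63. M₁ = 9, y₁ ≡ 4 mod 7. M₂ = 7, y₂ ≡ 4 mod 9. m = 6×9×4 + 2×7×4 ≡ 20 mod 63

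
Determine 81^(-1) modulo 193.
Since 193 is prime, by Fermat 81^(-1) ≡ 81^{191} ≡ 112 mod 193. Verify: 81 × 112 = 9072 ≡ 1 mod 193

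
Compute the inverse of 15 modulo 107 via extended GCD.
Extended GCD: 15(50) + 107(-7) = 1. So 15^(-1) ≡ 50 (mod 107). Verify: 15 × 50 = 750 ≡ 1 (mod 107)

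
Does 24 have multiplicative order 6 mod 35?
Powers of 24 mod 35: 24^1≡24, 24^2≡16, 24^3≡34, 24^4≡11, 24^5≡19, 24^6≡1. First k with 24^k≡1 is k=6. Yes, ord_35(24) = 6.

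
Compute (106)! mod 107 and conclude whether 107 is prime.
(106)! mod 107 = 106. Since 106 ≡ -1 (mod 107), 107 is prime.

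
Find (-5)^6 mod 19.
By repeated squaring mod 19: (-5)^{1}≡14, (-5)^{2}≡6, (-5)^{4}≡17. Then (-5)^{6} = (-5)^{4+2} ≡ 17 × 6 ≡ 7 mod 19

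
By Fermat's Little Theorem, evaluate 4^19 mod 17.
By Fermat: 4^{16} ≡ 1 (mod 17). So 4^{19} = 4^{16} · 4^{3} ≡ 4^{3} ≡ 13 (mod 17)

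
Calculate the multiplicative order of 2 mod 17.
Powers of 2 mod 17: 2^1≡2, 2^2≡4, 2^3≡8, 2^4≡16, 2^5≡15, 2^6≡13, 2^7≡9, 2^8≡1. ord_17(2) = 8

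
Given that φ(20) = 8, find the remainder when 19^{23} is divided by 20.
By Euler: 19^{8} ≡ 1 (mod 20) since gcd(19, 20) = 1. 23 = 2×8 + 7. So 19^{23} ≡ 19^{7} ≡ 19 (mod 20)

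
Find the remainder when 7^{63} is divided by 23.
By Fermat: 7^{22} ≡ 1 (mod 23). 63 = 2×22 + 19. So 7^{63} ≡ 7^{19} ≡ 11 (mod 23)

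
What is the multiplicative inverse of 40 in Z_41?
Since 41 is prime, by Fermat 40^(-1) ≡ 40^{39} ≡ 40 mod 41. Verify: 40 × 40 = 1600 ≡ 1 mod 41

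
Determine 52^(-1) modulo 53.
Since 53 is prime, by Fermat 52^(-1) ≡ 52^{51} ≡ 52 (mod 53). Verify: 52 × 52 = 2704 ≡ 1 (mod 53)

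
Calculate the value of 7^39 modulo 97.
By repeated squaring (mod 97): 7^{1}≡7, 7^{2}≡49, 7^{4}≡73, 7^{8}≡91, 7^{16}≡36, 7^{32}≡35. Then 7^{39} = 7^{32+4+2+1} ≡ 35 × 73 × 49 × 7 ≡ 67 (mod 97)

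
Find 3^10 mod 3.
By repeated squaring mod 3: 3^{1}≡0, 3^{2}≡0, 3^{4}≡0, 3^{8}≡0. Then 3^{10} = 3^{8+2} ≡ 0 × 0 ≡ 0 mod 3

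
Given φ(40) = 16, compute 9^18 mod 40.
By Euler: 9^{16} ≡ 1 (mod 40) since gcd(9, 40) = 1. 18 = 1×16 + 2. So 9^{18} ≡ 9^{2} ≡ 1 (mod 40)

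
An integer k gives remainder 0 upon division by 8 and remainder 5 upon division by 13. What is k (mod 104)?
M = 8 × 13 = 104. M₁ = 13, y₁ ≡ 5 (mod 8). M₂ = 8, y₂ ≡ 5 (mod 13). k = 0×13×5 + 5×8×5 ≡ 96 (mod 104)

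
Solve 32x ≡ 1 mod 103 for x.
Since 103 is prime, by Fermat 32^(-1) ≡ 32^{101} ≡ 29 mod 103. Verify: 32 × 29 = 928 ≡ 1 mod 103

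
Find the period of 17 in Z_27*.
Powers of 17 mod 27: 17^1≡17, 17^2≡19, 17^3≡26, 17^4≡10, 17^5≡8, 17^6≡1. Order = 6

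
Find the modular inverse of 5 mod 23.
Since 23 is prime, by Fermat 5^(-1) ≡ 5^{21} ≡ 14 (mod 23). Verify: 5 × 14 = 70 ≡ 1 (mod 23)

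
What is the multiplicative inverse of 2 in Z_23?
Since 23 is prime, by Fermat 2^(-1) ≡ 2^{21} ≡ 12 (mod 23). Verify: 2 × 12 = 24 ≡ 1 (mod 23)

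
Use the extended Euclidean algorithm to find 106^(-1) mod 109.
Extended GCD: 106(36) + 109(-35) = 1. So 106^(-1) ≡ 36 mod 109. Verify: 106 × 36 = 3816 ≡ 1 mod 109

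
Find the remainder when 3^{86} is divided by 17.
By Fermat: 3^{16} ≡ 1 mod 17. 86 = 5×16 + 6. So 3^{86} ≡ 3^{6} ≡ 15 mod 17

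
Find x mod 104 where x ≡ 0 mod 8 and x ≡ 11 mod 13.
M = 8 × 13 = 104. M₁ = 13, y₁ ≡ 5 mod 8. M₂ = 8, y₂ ≡ 5 mod 13. x = 0×13×5 + 11×8×5 ≡ 24 mod 104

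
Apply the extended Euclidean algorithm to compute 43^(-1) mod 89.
Extended GCD: 43(29) + 89(-14) = 1. So 43^(-1) ≡ 29 mod 89. Verify: 43 × 29 = 1247 ≡ 1 mod 89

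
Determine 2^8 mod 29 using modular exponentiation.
By repeated squaring (mod 29): 2^{1}≡2, 2^{2}≡4, 2^{4}≡16, 2^{8}≡24. So 2^{8} ≡ 24 (mod 29)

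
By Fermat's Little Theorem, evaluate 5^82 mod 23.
By Fermat: 5^{22} ≡ 1 mod 23. 82 = 3×22 + 16. So 5^{82} ≡ 5^{16} ≡ 3 mod 23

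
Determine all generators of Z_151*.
There are φ(150) = 40 primitive roots mod 151: {6, 7, 12, 13, 14, 15, 30, 35, 48, 51, 52, 54, 56, 61, 63, 71, 77, 82, 89, 93, 96, 102, 104, 106, 108, 109, 111, 112, 114, 115, 117, 120, 126, 129, 130, 133, 134, 140, 141, 146}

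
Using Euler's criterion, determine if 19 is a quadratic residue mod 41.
By Euler's criterion: 19^{20} ≡ 40 mod 41. Since this equals -1 (≡ 40), 19 is not a QR.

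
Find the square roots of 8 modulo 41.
The square roots of 8 mod 41 are 34 and 7. Verify: 34² = 1156 ≡ 8 (mod 41)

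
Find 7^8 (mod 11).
By repeated squaring (mod 11): 7^{1}≡7, 7^{2}≡5, 7^{4}≡3, 7^{8}≡9. So 7^{8} ≡ 9 (mod 11)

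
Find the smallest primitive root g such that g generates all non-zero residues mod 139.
g = 2. Powers: [2, 4, 8, 16, 32, 64, ...] generates all 138 non-zero residues.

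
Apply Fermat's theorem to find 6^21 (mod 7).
By Fermat: 6^{6} ≡ 1 (mod 7). 21 = 3×6 + 3. So 6^{21} ≡ 6^{3} ≡ 6 (mod 7)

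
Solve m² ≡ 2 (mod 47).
The square roots of 2 mod 47 are 7 and 40. Verify: 7² = 49 ≡ 2 (mod 47)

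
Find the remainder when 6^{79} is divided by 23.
By Fermat: 6^{22} ≡ 1 (mod 23). 79 = 3×22 + 13. So 6^{79} ≡ 6^{13} ≡ 13 (mod 23)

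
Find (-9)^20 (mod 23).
By repeated squaring (mod 23): (-9)^{1}≡14, (-9)^{2}≡12, (-9)^{4}≡6, (-9)^{8}≡13, (-9)^{16}≡8. Then (-9)^{20} = (-9)^{16+4} ≡ 8 × 6 ≡ 2 (mod 23)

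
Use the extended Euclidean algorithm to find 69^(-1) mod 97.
Extended GCD: 69(45) + 97(-32) = 1. So 69^(-1) ≡ 45 mod 97. Verify: 69 × 45 = 3105 ≡ 1 mod 97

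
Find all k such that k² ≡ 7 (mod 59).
The square roots of 7 mod 59 are 19 and 40. Verify: 19² = 361 ≡ 7 (mod 59)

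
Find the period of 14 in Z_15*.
Powers of 14 mod 15: 14^1≡14, 14^2≡1. ord_15(14) = 2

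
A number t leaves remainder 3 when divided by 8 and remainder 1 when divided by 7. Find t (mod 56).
M = 8 × 7 = 56. M₁ = 7, y₁ ≡ 7 (mod 8). M₂ = 8, y₂ ≡ 1 (mod 7). t = 3×7×7 + 1×8×1 ≡ 43 (mod 56)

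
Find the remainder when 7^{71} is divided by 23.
By Fermat: 7^{22} ≡ 1 mod 23. 71 = 3×22 + 5. So 7^{71} ≡ 7^{5} ≡ 17 mod 23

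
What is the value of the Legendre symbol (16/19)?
(16/19) = 16^{9} mod 19 = 1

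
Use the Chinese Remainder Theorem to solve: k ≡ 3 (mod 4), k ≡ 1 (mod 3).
M = 4 × 3 = 12. M₁ = 3, y₁ ≡ 3 (mod 4). M₂ = 4, y₂ ≡ 1 (mod 3). k = 3×3×3 + 1×4×1 ≡ 7 (mod 12)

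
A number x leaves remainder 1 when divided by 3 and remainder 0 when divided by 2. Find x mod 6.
M = 3 × 2 = 6. M₁ = 2, y₁ ≡ 2 mod 3. M₂ = 3, y₂ ≡ 1 mod 2. x = 1×2×2 + 0×3×1 ≡ 4 mod 6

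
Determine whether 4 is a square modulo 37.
By Euler's criterion: 4^{18} ≡ 1 (mod 37). Since this equals 1, 4 is a QR.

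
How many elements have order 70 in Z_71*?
A prime p has φ(p-1) primitive roots; here φ(70) = 24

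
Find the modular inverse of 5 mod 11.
Since 11 is prime, by Fermat 5^(-1) ≡ 5^{9} ≡ 9 mod 11. Verify: 5 × 9 = 45 ≡ 1 mod 11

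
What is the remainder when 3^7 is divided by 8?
By repeated squaring mod 8: 3^{1}≡3, 3^{2}≡1, 3^{4}≡1. Then 3^{7} = 3^{4+2+1} ≡ 1 × 1 × 3 ≡ 3 mod 8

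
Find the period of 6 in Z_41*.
Powers of 6 mod 41: 6^1≡6, 6^2≡36, 6^3≡11, 6^4≡25, 6^5≡27, 6^6≡39, 6^7≡29, 6^8≡10, 6^9≡19, 6^10≡32, 6^11≡28, 6^12≡4, 6^13≡24, 6^14≡21, 6^15≡3, 6^16≡18, 6^17≡26, 6^18≡33, 6^19≡34, 6^20≡40, 6^21≡35, 6^22≡5, 6^23≡30, 6^24≡16, 6^25≡14, 6^26≡2, 6^27≡12, 6^28≡31, 6^29≡22, 6^30≡9, 6^31≡13, 6^32≡37, 6^33≡17, 6^34≡20, 6^35≡38, 6^36≡23, 6^37≡15, 6^38≡8, 6^39≡7, 6^40≡1. Order = 40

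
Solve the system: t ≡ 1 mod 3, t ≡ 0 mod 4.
M = 3 × 4 = 12. M₁ = 4, y₁ ≡ 1 mod 3. M₂ = 3, y₂ ≡ 3 mod 4. t = 1×4×1 + 0×3×3 ≡ 4 mod 12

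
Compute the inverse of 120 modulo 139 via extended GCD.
Extended GCD: 120(-22) + 139(19) = 1. So 120^(-1) ≡ -22 ≡ 117 mod 139. Verify: 120 × 117 = 14040 ≡ 1 mod 139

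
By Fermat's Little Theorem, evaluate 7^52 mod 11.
By Fermat: 7^{10} ≡ 1 mod 11. 52 = 5×10 + 2. So 7^{52} ≡ 7^{2} ≡ 5 mod 11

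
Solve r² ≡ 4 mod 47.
The square roots of 4 mod 47 are 2 and 45. Verify: 2² = 4 ≡ 4 mod 47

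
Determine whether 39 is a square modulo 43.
By Euler's criterion: 39^{21} ≡ 42 (mod 43). Since this equals -1 (≡ 42), 39 is not a QR.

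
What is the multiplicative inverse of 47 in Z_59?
Since 59 is prime, by Fermat 47^(-1) ≡ 47^{57} ≡ 54 mod 59. Verify: 47 × 54 = 2538 ≡ 1 mod 59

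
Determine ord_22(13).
Powers of 13 mod 22: 13^1≡13, 13^2≡15, 13^3≡19, 13^4≡5, 13^5≡21, 13^6≡9, 13^7≡7, 13^8≡3, 13^9≡17, 13^10≡1. ord_22(13) = 10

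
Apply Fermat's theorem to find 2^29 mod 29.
By Fermat: 2^{28} ≡ 1 mod 29. So 2^{29} = 2^{28} · 2^{1} ≡ 2^{1} ≡ 2 mod 29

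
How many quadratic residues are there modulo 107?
For prime 107, there are (p-1)/2 = (107-1)/2 = 53 quadratic residues (excluding 0).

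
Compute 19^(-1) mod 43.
Since 43 is prime, by Fermat 19^(-1) ≡ 19^{41} ≡ 34 mod 43. Verify: 19 × 34 = 646 ≡ 1 mod 43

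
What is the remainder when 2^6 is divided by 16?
By repeated squaring mod 16: 2^{1}≡2, 2^{2}≡4, 2^{4}≡0. Then 2^{6} = 2^{4+2} ≡ 0 × 4 ≡ 0 mod 16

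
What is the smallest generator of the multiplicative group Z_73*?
g = 5. Powers: [5, 25, 52, 41, 59, 3, ...] generates all 72 non-zero residues.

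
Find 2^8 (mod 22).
By repeated squaring (mod 22): 2^{1}≡2, 2^{2}≡4, 2^{4}≡16, 2^{8}≡14. So 2^{8} ≡ 14 (mod 22)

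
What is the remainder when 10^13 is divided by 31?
By repeated squaring mod 31: 10^{1}≡10, 10^{2}≡7, 10^{4}≡18, 10^{8}≡14. Then 10^{13} = 10^{8+4+1} ≡ 14 × 18 × 10 ≡ 9 mod 31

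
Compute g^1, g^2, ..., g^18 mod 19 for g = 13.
13^1, 13^2, ..., 13^{18} mod 19: [13, 17, 12, 4, 14, 11, 10, 16, 18, 6, 2, 7, 15, 5, 8, 9, 3, 1]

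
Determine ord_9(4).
Powers of 4 mod 9: 4^1≡4, 4^2≡7, 4^3≡1. So the order of 4 is 3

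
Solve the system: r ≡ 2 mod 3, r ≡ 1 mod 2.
M = 3 × 2 = 6. M₁ = 2, y₁ ≡ 2 mod 3. M₂ = 3, y₂ ≡ 1 mod 2. r = 2×2×2 + 1×3×1 ≡ 5 mod 6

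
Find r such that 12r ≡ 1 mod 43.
Since 43 is prime, by Fermat 12^(-1) ≡ 12^{41} ≡ 18 mod 43. Verify: 12 × 18 = 216 ≡ 1 mod 43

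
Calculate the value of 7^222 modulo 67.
Using Fermat: 7^{66} ≡ 1 mod 67. 222 ≡ 24 mod 66. So 7^{222} ≡ 7^{24} ≡ 14 mod 67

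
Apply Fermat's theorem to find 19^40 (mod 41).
By Fermat's Little Theorem, 19^{40} ≡ 1 (mod 41) since 41 is prime and gcd(19, 41) = 1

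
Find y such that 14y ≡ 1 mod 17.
Since 17 is prime, by Fermat 14^(-1) ≡ 14^{15} ≡ 11 mod 17. Verify: 14 × 11 = 154 ≡ 1 mod 17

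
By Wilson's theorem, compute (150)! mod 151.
By Wilson's theorem, (150)! ≡ -1 ≡ 150 mod 151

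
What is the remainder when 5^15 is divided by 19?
By repeated squaring (mod 19): 5^{1}≡5, 5^{2}≡6, 5^{4}≡17, 5^{8}≡4. Then 5^{15} = 5^{8+4+2+1} ≡ 4 × 17 × 6 × 5 ≡ 7 (mod 19)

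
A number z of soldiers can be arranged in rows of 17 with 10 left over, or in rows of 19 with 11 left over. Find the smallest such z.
M = 17 × 19 = 323. M₁ = 19, y₁ ≡ 9 (mod 17). M₂ = 17, y₂ ≡ 9 (mod 19). z = 10×19×9 + 11×17×9 ≡ 163 (mod 323)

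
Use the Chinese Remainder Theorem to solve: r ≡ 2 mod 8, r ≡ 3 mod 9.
M = 8 × 9 = 72. M₁ = 9, y₁ ≡ 1 mod 8. M₂ = 8, y₂ ≡ 8 mod 9. r = 2×9×1 + 3×8×8 ≡ 66 mod 72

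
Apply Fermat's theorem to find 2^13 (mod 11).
By Fermat: 2^{10} ≡ 1 (mod 11). So 2^{13} = 2^{10} · 2^{3} ≡ 2^{3} ≡ 8 (mod 11)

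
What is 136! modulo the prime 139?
(138)! = (136)! × (137) × (138) ≡ -1 (mod 139). So (136)! ≡ -1 × [(138)(137)]^(-1) ≡ 69 (mod 139)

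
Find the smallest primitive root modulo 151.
g = 6. Powers: [6, 36, 65, 88, 75, 148, 133, 43, 107, 38, ...] generates all 150 non-zero residues.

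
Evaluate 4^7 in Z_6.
By repeated squaring mod 6: 4^{1}≡4, 4^{2}≡4, 4^{4}≡4. Then 4^{7} = 4^{4+2+1} ≡ 4 × 4 × 4 ≡ 4 mod 6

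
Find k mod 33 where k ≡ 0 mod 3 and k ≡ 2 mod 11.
M = 3 × 11 = 33. M₁ = 11, y₁ ≡ 2 mod 3. M₂ = 3, y₂ ≡ 4 mod 11. k = 0×11×2 + 2×3×4 ≡ 24 mod 33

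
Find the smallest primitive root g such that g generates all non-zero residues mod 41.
g = 6. For each prime q|40: 6^{20}≡40, 6^{8}≡10, none ≡ 1, so ord_41(6) = 40 and 6 is a primitive root.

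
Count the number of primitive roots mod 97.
Number of primitive roots mod 97 = φ(p-1) = φ(96) = 32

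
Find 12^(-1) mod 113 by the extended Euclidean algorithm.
Extended GCD: 12(-47) + 113(5) = 1. So 12^(-1) ≡ -47 ≡ 66 mod 113. Verify: 12 × 66 = 792 ≡ 1 mod 113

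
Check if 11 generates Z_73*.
ord_73(11) divides 72. For each prime q|72: 11^{36}≡72, 11^{24}≡8, none ≡ 1. So 11 has order 72 and is a primitive root mod 73.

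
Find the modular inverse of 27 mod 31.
Since 31 is prime, by Fermat 27^(-1) ≡ 27^{29} ≡ 23 (mod 31). Verify: 27 × 23 = 621 ≡ 1 (mod 31)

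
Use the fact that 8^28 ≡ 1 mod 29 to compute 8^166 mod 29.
By Fermat: 8^{28} ≡ 1 mod 29. 166 = 5×28 + 26. So 8^{166} ≡ 8^{26} ≡ 5 mod 29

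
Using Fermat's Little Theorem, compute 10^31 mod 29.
By Fermat: 10^{28} ≡ 1 mod 29. So 10^{31} = 10^{28} · 10^{3} ≡ 10^{3} ≡ 14 mod 29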